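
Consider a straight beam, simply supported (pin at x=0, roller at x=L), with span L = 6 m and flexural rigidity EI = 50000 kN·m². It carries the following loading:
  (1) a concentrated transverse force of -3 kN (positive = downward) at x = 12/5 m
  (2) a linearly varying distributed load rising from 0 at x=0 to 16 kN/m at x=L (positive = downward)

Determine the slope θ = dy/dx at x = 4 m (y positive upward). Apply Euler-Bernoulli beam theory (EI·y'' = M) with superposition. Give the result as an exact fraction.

Load 1 — point force P=-3 kN at a=12/5 m (b=L-a=18/5):
  θ_1 = -Pa(2L²-6Lx+3x²+a²)/(6LEI)  [x>a] = -(-3)·(12/5)·(2·6²-6·6·4+3·4²+(12/5)²)/(6·6·50000) = -57/781250 rad
Load 2 — triangular load w₀=16 kN/m (0→w₀ over full span):
  θ_2 = -w₀(7L⁴-30L²x²+15x⁴)/(360LEI) = -16·(7·6⁴-30·6²·4²+15·4⁴)/(360·6·50000) = 91/140625 rad
Superposition: θ = Σ θ_i = 4037/7031250 rad ≈ 0.000574 rad

θ(4) = 4037/7031250 rad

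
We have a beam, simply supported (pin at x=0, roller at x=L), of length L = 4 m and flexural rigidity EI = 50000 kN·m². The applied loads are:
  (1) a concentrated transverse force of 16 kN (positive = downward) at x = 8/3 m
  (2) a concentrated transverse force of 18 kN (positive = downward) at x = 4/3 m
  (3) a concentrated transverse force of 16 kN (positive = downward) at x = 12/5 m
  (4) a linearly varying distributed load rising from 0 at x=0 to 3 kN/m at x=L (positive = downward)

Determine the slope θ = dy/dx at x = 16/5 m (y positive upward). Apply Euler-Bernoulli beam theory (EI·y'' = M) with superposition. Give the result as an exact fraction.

θ(16/5) = 260929/316406250 rad

Load 1 — point force P=16 kN at a=8/3 m (b=L-a=4/3):
  θ_1 = -Pa(2L²-6Lx+3x²+a²)/(6LEI)  [x>a] = -16·(8/3)·(2·4²-6·4·(16/5)+3·(16/5)²+(8/3)²)/(6·4·50000) = 1568/6328125 rad
Load 2 — point force P=18 kN at a=4/3 m (b=L-a=8/3):
  θ_2 = -Pa(2L²-6Lx+3x²+a²)/(6LEI)  [x>a] = -18·(4/3)·(2·4²-6·4·(16/5)+3·(16/5)²+(4/3)²)/(6·4·50000) = 173/703125 rad
Load 3 — point force P=16 kN at a=12/5 m (b=L-a=8/5):
  θ_3 = -Pa(2L²-6Lx+3x²+a²)/(6LEI)  [x>a] = -16·(12/5)·(2·4²-6·4·(16/5)+3·(16/5)²+(12/5)²)/(6·4·50000) = 104/390625 rad
Load 4 — triangular load w₀=3 kN/m (0→w₀ over full span):
  θ_4 = -w₀(7L⁴-30L²x²+15x⁴)/(360LEI) = -3·(7·4⁴-30·4²·(16/5)²+15·(16/5)⁴)/(360·4·50000) = 757/11718750 rad
Superposition: θ = Σ θ_i = 260929/316406250 rad ≈ 0.000825 rad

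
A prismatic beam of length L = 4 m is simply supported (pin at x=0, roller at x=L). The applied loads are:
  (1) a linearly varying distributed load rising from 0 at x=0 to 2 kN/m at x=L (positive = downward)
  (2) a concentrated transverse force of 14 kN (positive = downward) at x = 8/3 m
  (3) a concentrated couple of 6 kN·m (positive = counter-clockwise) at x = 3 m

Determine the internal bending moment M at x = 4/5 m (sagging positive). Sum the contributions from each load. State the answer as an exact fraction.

Load 1 — triangular load w₀=2 kN/m (0→w₀ over full span):
  M_1 = w₀Lx/6 - w₀x³/(6L) = 2·4·(4/5)/6 - 2·(4/5)³/(6·4) = 128/125 kN·m
Load 2 — point force P=14 kN at a=8/3 m (b=L-a=4/3):
  M_2 = Pbx/L  [x≤a] = 14·(4/3)·(4/5)/4 = 56/15 kN·m
Load 3 — applied couple M₀=6 kN·m at a=3 m (b=L-a=1):
  M_3 = M₀x/L  [x≤a] = 6·(4/5)/4 = 6/5 kN·m
Superposition: M = Σ M_i = 2234/375 kN·m ≈ 5.957333 kN·m

M(4/5) = 2234/375 kN·m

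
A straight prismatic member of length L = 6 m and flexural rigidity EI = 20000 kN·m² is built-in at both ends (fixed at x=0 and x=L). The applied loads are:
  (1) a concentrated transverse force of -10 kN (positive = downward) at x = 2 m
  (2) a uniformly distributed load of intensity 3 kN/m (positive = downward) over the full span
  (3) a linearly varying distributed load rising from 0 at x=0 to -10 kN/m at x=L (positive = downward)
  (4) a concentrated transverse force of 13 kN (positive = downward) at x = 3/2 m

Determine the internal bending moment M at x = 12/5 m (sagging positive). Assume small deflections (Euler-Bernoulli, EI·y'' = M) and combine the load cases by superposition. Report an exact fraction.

Load 1 — point force P=-10 kN at a=2 m (b=L-a=4):
  M_1 = Pa²(a+3b)(L-x)/L³ - Pa²b/L²  [x>a] = (-10)·2²·(2+3·4)·(6-(12/5))/6³ - (-10)·2²·4/6² = -44/9 kN·m
Load 2 — uniform load w=3 kN/m over full span:
  M_2 = wLx/2 - wL²/12 - wx²/2 = 3·6·(12/5)/2 - 3·6²/12 - 3·(12/5)²/2 = 99/25 kN·m
Load 3 — triangular load w₀=-10 kN/m (0→w₀ over full span):
  M_3 = 3w₀Lx/20 - w₀L²/30 - w₀x³/(6L) = 3·(-10)·6·(12/5)/20 - (-10)·6²/30 - (-10)·(12/5)³/(6·6) = -144/25 kN·m
Load 4 — point force P=13 kN at a=3/2 m (b=L-a=9/2):
  M_4 = Pa²(a+3b)(L-x)/L³ - Pa²b/L²  [x>a] = 13·(3/2)²·((3/2)+3·(9/2))·(6-(12/5))/6³ - 13·(3/2)²·(9/2)/6² = 117/32 kN·m
Superposition: M = Σ M_i = -4367/1440 kN·m ≈ -3.032639 kN·m

M(12/5) = -4367/1440 kN·m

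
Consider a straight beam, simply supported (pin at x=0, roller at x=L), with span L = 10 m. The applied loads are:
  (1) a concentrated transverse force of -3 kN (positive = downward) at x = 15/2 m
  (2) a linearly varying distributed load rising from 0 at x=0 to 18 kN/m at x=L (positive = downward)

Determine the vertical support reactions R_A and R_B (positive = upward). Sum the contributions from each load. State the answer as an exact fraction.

Load 1 — point force P=-3 kN at a=15/2 m (b=L-a=5/2):
  R_A = Pb/L = (-3)·(5/2)/10 = -3/4 kN
  R_B = Pa/L = (-3)·(15/2)/10 = -9/4 kN
Load 2 — triangular load w₀=18 kN/m (0→w₀ over full span):
  R_A = w₀L/6 = 18·10/6 = 30 kN
  R_B = w₀L/3 = 18·10/3 = 60 kN
Superposition: R_A = 117/4 kN, R_B = 231/4 kN

R_A = 117/4 kN, R_B = 231/4 kN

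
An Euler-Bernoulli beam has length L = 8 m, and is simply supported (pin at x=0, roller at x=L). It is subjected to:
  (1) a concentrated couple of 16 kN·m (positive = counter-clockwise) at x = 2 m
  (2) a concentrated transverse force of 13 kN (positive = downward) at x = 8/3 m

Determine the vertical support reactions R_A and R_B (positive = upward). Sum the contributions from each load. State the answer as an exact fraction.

Load 1 — applied couple M₀=16 kN·m at a=2 m (b=L-a=6):
  R_A = M₀/L = 16/8 = 2 kN
  R_B = -M₀/L = -16/8 = -2 kN
Load 2 — point force P=13 kN at a=8/3 m (b=L-a=16/3):
  R_A = Pb/L = 13·(16/3)/8 = 26/3 kN
  R_B = Pa/L = 13·(8/3)/8 = 13/3 kN
Superposition: R_A = 32/3 kN, R_B = 7/3 kN

R_A = 32/3 kN, R_B = 7/3 kN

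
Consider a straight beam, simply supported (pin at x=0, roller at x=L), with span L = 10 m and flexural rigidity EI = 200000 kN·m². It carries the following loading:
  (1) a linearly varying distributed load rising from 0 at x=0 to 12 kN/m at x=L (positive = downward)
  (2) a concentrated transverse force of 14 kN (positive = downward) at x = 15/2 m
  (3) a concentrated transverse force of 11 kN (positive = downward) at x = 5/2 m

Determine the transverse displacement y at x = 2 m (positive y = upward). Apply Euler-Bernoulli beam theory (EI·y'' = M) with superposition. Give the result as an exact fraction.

Load 1 — triangular load w₀=12 kN/m (0→w₀ over full span):
  y_1 = -w₀x(7L⁴-10L²x²+3x⁴)/(360LEI) = -12·2·(7·10⁴-10·10²·2²+3·2⁴)/(360·10·200000) = -172/78125 m
Load 2 — point force P=14 kN at a=15/2 m (b=L-a=5/2):
  y_2 = -Pbx(L²-b²-x²)/(6LEI)  [x≤a] = -14·(5/2)·2·(10²-(5/2)²-2²)/(6·10·200000) = -2513/4800000 m
Load 3 — point force P=11 kN at a=5/2 m (b=L-a=15/2):
  y_3 = -Pbx(L²-b²-x²)/(6LEI)  [x≤a] = -11·(15/2)·2·(10²-(15/2)²-2²)/(6·10·200000) = -1749/3200000 m
Superposition: y = Σ y_i = -785209/240000000 m ≈ -0.003272 m

y(2) = -785209/240000000 m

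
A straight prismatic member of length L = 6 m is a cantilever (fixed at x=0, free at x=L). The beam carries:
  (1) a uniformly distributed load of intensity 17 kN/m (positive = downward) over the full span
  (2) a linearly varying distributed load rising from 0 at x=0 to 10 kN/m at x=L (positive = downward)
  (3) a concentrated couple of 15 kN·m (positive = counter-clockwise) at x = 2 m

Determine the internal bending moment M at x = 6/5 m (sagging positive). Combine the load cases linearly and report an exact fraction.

Load 1 — uniform load w=17 kN/m over full span:
  M_1 = -w(L-x)²/2 = -17·(6-(6/5))²/2 = -4896/25 kN·m
Load 2 — triangular load w₀=10 kN/m (0→w₀ over full span):
  M_2 = w₀Lx/2 - w₀L²/3 - w₀x³/(6L) = 10·6·(6/5)/2 - 10·6²/3 - 10·(6/5)³/(6·6) = -2112/25 kN·m
Load 3 — applied couple M₀=15 kN·m at a=2 m (b=L-a=4):
  M_3 = M₀  [x≤a] = 15 = 15 kN·m
Superposition: M = Σ M_i = -6633/25 kN·m ≈ -265.320000 kN·m

M(6/5) = -6633/25 kN·m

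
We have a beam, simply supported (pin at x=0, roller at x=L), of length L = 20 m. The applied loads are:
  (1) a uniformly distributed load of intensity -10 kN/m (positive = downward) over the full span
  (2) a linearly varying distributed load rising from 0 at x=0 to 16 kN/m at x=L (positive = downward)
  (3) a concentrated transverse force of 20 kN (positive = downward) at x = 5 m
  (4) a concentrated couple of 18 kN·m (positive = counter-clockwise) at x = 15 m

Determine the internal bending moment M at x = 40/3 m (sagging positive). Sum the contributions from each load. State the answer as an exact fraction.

M(40/3) = -328/81 kN·m

Load 1 — uniform load w=-10 kN/m over full span:
  M_1 = wx(L-x)/2 = (-10)·(40/3)·(20-(40/3))/2 = -4000/9 kN·m
Load 2 — triangular load w₀=16 kN/m (0→w₀ over full span):
  M_2 = w₀Lx/6 - w₀x³/(6L) = 16·20·(40/3)/6 - 16·(40/3)³/(6·20) = 32000/81 kN·m
Load 3 — point force P=20 kN at a=5 m (b=L-a=15):
  M_3 = Pa(L-x)/L  [x>a] = 20·5·(20-(40/3))/20 = 100/3 kN·m
Load 4 — applied couple M₀=18 kN·m at a=15 m (b=L-a=5):
  M_4 = M₀x/L  [x≤a] = 18·(40/3)/20 = 12 kN·m
Superposition: M = Σ M_i = -328/81 kN·m ≈ -4.049383 kN·m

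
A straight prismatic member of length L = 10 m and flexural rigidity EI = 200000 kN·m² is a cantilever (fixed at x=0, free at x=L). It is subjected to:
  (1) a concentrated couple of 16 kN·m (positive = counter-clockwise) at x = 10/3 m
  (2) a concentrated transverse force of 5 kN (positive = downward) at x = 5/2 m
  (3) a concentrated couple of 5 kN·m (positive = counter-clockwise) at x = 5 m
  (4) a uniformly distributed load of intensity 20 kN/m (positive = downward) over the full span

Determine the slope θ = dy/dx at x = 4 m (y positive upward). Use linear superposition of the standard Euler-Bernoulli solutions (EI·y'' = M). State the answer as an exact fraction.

θ(4) = -4089/320000 rad

Load 1 — applied couple M₀=16 kN·m at a=10/3 m (b=L-a=20/3):
  θ_1 = M₀a/EI  [x>a] = 16·(10/3)/200000 = 1/3750 rad
Load 2 — point force P=5 kN at a=5/2 m (b=L-a=15/2):
  θ_2 = -Pa²/(2EI)  [x>a] = -5·(5/2)²/(2·200000) = -1/12800 rad
Load 3 — applied couple M₀=5 kN·m at a=5 m (b=L-a=5):
  θ_3 = M₀x/EI  [x≤a] = 5·4/200000 = 1/10000 rad
Load 4 — uniform load w=20 kN/m over full span:
  θ_4 = -wx(x²-3Lx+3L²)/(6EI) = -20·4·(4²-3·10·4+3·10²)/(6·200000) = -49/3750 rad
Superposition: θ = Σ θ_i = -4089/320000 rad ≈ -0.012778 rad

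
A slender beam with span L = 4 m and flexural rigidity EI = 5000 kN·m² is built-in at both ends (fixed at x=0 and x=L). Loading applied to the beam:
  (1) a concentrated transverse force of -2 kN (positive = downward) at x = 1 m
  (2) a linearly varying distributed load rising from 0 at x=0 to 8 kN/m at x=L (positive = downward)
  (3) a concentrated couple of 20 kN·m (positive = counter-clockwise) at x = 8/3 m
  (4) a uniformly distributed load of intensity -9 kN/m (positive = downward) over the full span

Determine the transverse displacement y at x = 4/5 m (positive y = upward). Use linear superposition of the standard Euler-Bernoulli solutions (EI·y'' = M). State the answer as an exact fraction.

y(4/5) = 20807/703125000 m

Load 1 — point force P=-2 kN at a=1 m (b=L-a=3):
  y_1 = -Pb²x²(3aL-(3a+b)x)/(6L³EI)  [x≤a] = -(-2)·3²·(4/5)²·(3·1·4-(3·1+3)·(4/5))/(6·4³·5000) = 27/625000 m
Load 2 — triangular load w₀=8 kN/m (0→w₀ over full span):
  y_2 = -w₀x²(L-x)²(x+2L)/(120LEI) = -8·(4/5)²·(4-(4/5))²·((4/5)+2·4)/(120·4·5000) = -5632/29296875 m
Load 3 — applied couple M₀=20 kN·m at a=8/3 m (b=L-a=4/3):
  y_3 = (R_Ax³/6 - M_Ax²/2)/EI  [x≤a] with R_A=20/3, M_A=20/3 = ((20/3)·(4/5)³/6 - (20/3)·(4/5)²/2)/5000 = -44/140625 m
Load 4 — uniform load w=-9 kN/m over full span:
  y_4 = -wx²(L-x)²/(24EI) = -(-9)·(4/5)²·(4-(4/5))²/(24·5000) = 192/390625 m
Superposition: y = Σ y_i = 20807/703125000 m ≈ 0.000030 m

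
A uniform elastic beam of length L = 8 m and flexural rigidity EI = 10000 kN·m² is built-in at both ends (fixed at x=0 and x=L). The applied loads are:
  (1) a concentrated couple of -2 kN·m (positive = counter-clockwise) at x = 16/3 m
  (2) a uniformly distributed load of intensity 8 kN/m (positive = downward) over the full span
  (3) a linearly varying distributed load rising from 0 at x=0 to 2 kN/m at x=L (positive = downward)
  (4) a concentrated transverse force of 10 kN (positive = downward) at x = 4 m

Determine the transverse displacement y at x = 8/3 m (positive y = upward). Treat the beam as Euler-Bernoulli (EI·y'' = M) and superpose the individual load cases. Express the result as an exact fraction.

y(8/3) = -21352/2278125 m

Load 1 — applied couple M₀=-2 kN·m at a=16/3 m (b=L-a=8/3):
  y_1 = (R_Ax³/6 - M_Ax²/2)/EI  [x≤a] with R_A=-1/3, M_A=-2/3 = ((-1/3)·(8/3)³/6 - (-2/3)·(8/3)²/2)/10000 = 4/30375 m
Load 2 — uniform load w=8 kN/m over full span:
  y_2 = -wx²(L-x)²/(24EI) = -8·(8/3)²·(8-(8/3))²/(24·10000) = -1024/151875 m
Load 3 — triangular load w₀=2 kN/m (0→w₀ over full span):
  y_3 = -w₀x²(L-x)²(x+2L)/(120LEI) = -2·(8/3)²·(8-(8/3))²·((8/3)+2·8)/(120·8·10000) = -1792/2278125 m
Load 4 — point force P=10 kN at a=4 m (b=L-a=4):
  y_4 = -Pb²x²(3aL-(3a+b)x)/(6L³EI)  [x≤a] = -10·4²·(8/3)²·(3·4·8-(3·4+4)·(8/3))/(6·8³·10000) = -4/2025 m
Superposition: y = Σ y_i = -21352/2278125 m ≈ -0.009373 m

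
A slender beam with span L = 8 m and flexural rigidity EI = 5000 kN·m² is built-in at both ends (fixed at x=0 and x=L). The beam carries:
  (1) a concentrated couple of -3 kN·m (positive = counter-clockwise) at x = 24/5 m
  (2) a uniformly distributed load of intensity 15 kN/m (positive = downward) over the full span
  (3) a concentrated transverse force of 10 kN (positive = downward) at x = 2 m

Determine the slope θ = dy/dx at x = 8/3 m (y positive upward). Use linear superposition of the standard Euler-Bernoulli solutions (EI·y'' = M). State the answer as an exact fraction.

Load 1 — applied couple M₀=-3 kN·m at a=24/5 m (b=L-a=16/5):
  θ_1 = (R_Ax²/2 - M_Ax)/EI  [x≤a] with R_A=-27/50, M_A=-24/25 = ((-27/50)·(8/3)²/2 - (-24/25)·(8/3))/5000 = 2/15625 rad
Load 2 — uniform load w=15 kN/m over full span:
  θ_2 = -wx(L-x)(L-2x)/(12EI) = -15·(8/3)·(8-(8/3))·(8-2·(8/3))/(12·5000) = -32/3375 rad
Load 3 — point force P=10 kN at a=2 m (b=L-a=6):
  θ_3 = Pa²(L-x)(2bL-(3b+a)(L-x))/(2L³EI)  [x>a] = 10·2²·(8-(8/3))·(2·6·8-(3·6+2)·(8-(8/3)))/(2·8³·5000) = -1/2250 rad
Superposition: θ = Σ θ_i = -8267/843750 rad ≈ -0.009798 rad

θ(8/3) = -8267/843750 rad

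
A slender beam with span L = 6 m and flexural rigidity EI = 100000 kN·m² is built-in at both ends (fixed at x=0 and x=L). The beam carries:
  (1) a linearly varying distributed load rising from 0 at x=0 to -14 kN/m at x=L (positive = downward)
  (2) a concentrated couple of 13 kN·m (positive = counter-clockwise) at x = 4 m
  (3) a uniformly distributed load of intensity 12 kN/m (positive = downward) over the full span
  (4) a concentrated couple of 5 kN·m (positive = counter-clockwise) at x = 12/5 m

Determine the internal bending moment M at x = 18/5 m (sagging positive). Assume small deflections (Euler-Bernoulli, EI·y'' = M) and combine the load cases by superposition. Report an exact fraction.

M(18/5) = 3829/375 kN·m

Load 1 — triangular load w₀=-14 kN/m (0→w₀ over full span):
  M_1 = 3w₀Lx/20 - w₀L²/30 - w₀x³/(6L) = 3·(-14)·6·(18/5)/20 - (-14)·6²/30 - (-14)·(18/5)³/(6·6) = -1302/125 kN·m
Load 2 — applied couple M₀=13 kN·m at a=4 m (b=L-a=2):
  M_2 = R_Ax - M_A  [x≤a] with R_A=26/9, M_A=13/3 = (26/9)·(18/5) - (13/3) = 91/15 kN·m
Load 3 — uniform load w=12 kN/m over full span:
  M_3 = wLx/2 - wL²/12 - wx²/2 = 12·6·(18/5)/2 - 12·6²/12 - 12·(18/5)²/2 = 396/25 kN·m
Load 4 — applied couple M₀=5 kN·m at a=12/5 m (b=L-a=18/5):
  M_4 = R_Ax - M_A - M₀  [x>a] with R_A=6/5, M_A=3/5 = (6/5)·(18/5) - (3/5) - 5 = -32/25 kN·m
Superposition: M = Σ M_i = 3829/375 kN·m ≈ 10.210667 kN·m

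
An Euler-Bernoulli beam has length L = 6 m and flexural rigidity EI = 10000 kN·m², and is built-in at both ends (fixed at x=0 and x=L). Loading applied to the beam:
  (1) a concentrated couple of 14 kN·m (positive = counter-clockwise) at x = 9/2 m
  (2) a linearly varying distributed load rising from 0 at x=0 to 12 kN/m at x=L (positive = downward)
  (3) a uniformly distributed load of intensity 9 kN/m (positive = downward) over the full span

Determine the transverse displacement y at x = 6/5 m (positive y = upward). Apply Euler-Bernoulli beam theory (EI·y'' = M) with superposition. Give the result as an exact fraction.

Load 1 — applied couple M₀=14 kN·m at a=9/2 m (b=L-a=3/2):
  y_1 = (R_Ax³/6 - M_Ax²/2)/EI  [x≤a] with R_A=21/8, M_A=35/8 = ((21/8)·(6/5)³/6 - (35/8)·(6/5)²/2)/10000 = -1197/5000000 m
Load 2 — triangular load w₀=12 kN/m (0→w₀ over full span):
  y_2 = -w₀x²(L-x)²(x+2L)/(120LEI) = -12·(6/5)²·(6-(6/5))²·((6/5)+2·6)/(120·6·10000) = -7128/9765625 m
Load 3 — uniform load w=9 kN/m over full span:
  y_3 = -wx²(L-x)²/(24EI) = -9·(6/5)²·(6-(6/5))²/(24·10000) = -486/390625 m
Superposition: y = Σ y_i = -1383417/625000000 m ≈ -0.002213 m

y(6/5) = -1383417/625000000 m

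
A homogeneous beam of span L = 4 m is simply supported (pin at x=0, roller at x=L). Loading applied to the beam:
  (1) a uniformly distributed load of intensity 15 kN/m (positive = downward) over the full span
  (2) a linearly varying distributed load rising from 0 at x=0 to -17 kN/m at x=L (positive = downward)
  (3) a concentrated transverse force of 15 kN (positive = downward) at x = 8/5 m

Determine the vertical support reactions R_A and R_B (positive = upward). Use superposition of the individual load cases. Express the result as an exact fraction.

R_A = 83/3 kN, R_B = 40/3 kN

Load 1 — uniform load w=15 kN/m over full span:
  R_A = wL/2 = 15·4/2 = 30 kN
  R_B = wL/2 = 15·4/2 = 30 kN
Load 2 — triangular load w₀=-17 kN/m (0→w₀ over full span):
  R_A = w₀L/6 = (-17)·4/6 = -34/3 kN
  R_B = w₀L/3 = (-17)·4/3 = -68/3 kN
Load 3 — point force P=15 kN at a=8/5 m (b=L-a=12/5):
  R_A = Pb/L = 15·(12/5)/4 = 9 kN
  R_B = Pa/L = 15·(8/5)/4 = 6 kN
Superposition: R_A = 83/3 kN, R_B = 40/3 kN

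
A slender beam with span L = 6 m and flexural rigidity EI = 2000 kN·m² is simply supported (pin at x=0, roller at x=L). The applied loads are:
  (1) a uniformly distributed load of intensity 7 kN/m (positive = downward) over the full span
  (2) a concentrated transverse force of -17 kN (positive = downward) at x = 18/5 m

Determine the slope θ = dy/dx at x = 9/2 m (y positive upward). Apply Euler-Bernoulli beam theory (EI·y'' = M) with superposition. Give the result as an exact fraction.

Load 1 — uniform load w=7 kN/m over full span:
  θ_1 = -w(L³-6Lx²+4x³)/(24EI) = -7·(6³-6·6·(9/2)²+4·(9/2)³)/(24·2000) = 693/32000 rad
Load 2 — point force P=-17 kN at a=18/5 m (b=L-a=12/5):
  θ_2 = -Pa(2L²-6Lx+3x²+a²)/(6LEI)  [x>a] = -(-17)·(18/5)·(2·6²-6·6·(9/2)+3·(9/2)²+(18/5)²)/(6·6·2000) = -27693/2000000 rad
Superposition: θ = Σ θ_i = 31239/4000000 rad ≈ 0.007810 rad

θ(9/2) = 31239/4000000 rad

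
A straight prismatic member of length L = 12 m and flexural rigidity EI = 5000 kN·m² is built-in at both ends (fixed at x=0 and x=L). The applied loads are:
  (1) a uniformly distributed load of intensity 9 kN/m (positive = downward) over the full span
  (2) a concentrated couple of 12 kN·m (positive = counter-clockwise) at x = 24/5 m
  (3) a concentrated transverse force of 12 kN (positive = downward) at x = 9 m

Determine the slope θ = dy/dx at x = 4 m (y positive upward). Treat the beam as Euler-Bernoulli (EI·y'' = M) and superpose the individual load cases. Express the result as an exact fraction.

Load 1 — uniform load w=9 kN/m over full span:
  θ_1 = -wx(L-x)(L-2x)/(12EI) = -9·4·(12-4)·(12-2·4)/(12·5000) = -12/625 rad
Load 2 — applied couple M₀=12 kN·m at a=24/5 m (b=L-a=36/5):
  θ_2 = (R_Ax²/2 - M_Ax)/EI  [x≤a] with R_A=36/25, M_A=36/25 = ((36/25)·4²/2 - (36/25)·4)/5000 = 18/15625 rad
Load 3 — point force P=12 kN at a=9 m (b=L-a=3):
  θ_3 = -Pb²x(2aL-(3a+b)x)/(2L³EI)  [x≤a] = -12·3²·4·(2·9·12-(3·9+3)·4)/(2·12³·5000) = -3/1250 rad
Superposition: θ = Σ θ_i = -639/31250 rad ≈ -0.020448 rad

θ(4) = -639/31250 rad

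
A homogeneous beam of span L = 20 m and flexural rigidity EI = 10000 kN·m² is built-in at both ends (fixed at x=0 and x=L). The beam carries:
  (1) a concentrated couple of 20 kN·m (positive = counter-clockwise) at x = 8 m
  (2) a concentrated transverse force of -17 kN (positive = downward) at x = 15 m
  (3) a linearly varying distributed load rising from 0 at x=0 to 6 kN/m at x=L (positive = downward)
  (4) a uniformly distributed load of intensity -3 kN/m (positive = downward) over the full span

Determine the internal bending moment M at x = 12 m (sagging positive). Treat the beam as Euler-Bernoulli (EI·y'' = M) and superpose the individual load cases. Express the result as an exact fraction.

Load 1 — applied couple M₀=20 kN·m at a=8 m (b=L-a=12):
  M_1 = R_Ax - M_A - M₀  [x>a] with R_A=36/25, M_A=12/5 = (36/25)·12 - (12/5) - 20 = -128/25 kN·m
Load 2 — point force P=-17 kN at a=15 m (b=L-a=5):
  M_2 = Pb²(3a+b)x/L³ - Pab²/L²  [x≤a] = (-17)·5²·(3·15+5)·12/20³ - (-17)·15·5²/20² = -255/16 kN·m
Load 3 — triangular load w₀=6 kN/m (0→w₀ over full span):
  M_3 = 3w₀Lx/20 - w₀L²/30 - w₀x³/(6L) = 3·6·20·12/20 - 6·20²/30 - 6·12³/(6·20) = 248/5 kN·m
Load 4 — uniform load w=-3 kN/m over full span:
  M_4 = wLx/2 - wL²/12 - wx²/2 = (-3)·20·12/2 - (-3)·20²/12 - (-3)·12²/2 = -44 kN·m
Superposition: M = Σ M_i = -6183/400 kN·m ≈ -15.457500 kN·m

M(12) = -6183/400 kN·m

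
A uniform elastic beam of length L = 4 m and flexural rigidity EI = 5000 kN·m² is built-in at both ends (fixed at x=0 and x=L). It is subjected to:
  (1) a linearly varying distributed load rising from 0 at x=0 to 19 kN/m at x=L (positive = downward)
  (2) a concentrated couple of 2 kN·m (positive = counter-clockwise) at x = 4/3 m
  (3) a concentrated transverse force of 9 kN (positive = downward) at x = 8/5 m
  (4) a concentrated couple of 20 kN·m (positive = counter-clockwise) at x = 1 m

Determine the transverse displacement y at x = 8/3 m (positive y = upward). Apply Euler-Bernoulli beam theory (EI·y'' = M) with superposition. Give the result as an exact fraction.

y(8/3) = -159269/227812500 m

Load 1 — triangular load w₀=19 kN/m (0→w₀ over full span):
  y_1 = -w₀x²(L-x)²(x+2L)/(120LEI) = -19·(8/3)²·(4-(8/3))²·((8/3)+2·4)/(120·4·5000) = -2432/2278125 m
Load 2 — applied couple M₀=2 kN·m at a=4/3 m (b=L-a=8/3):
  y_2 = (R_Ax³/6 - M_Ax²/2 - M₀(x-a)²/2)/EI  [x>a] with R_A=2/3, M_A=0 = ((2/3)·(8/3)³/6 - 0·(8/3)²/2 - 2·((8/3)-(4/3))²/2)/5000 = 2/30375 m
Load 3 — point force P=9 kN at a=8/5 m (b=L-a=12/5):
  y_3 = -Pa²(L-x)²(3bL-(3b+a)(L-x))/(6L³EI)  [x>a] = -9·(8/5)²·(4-(8/3))²·(3·(12/5)·4-(3·(12/5)+(8/5))·(4-(8/3)))/(6·4³·5000) = -256/703125 m
Load 4 — applied couple M₀=20 kN·m at a=1 m (b=L-a=3):
  y_4 = (R_Ax³/6 - M_Ax²/2 - M₀(x-a)²/2)/EI  [x>a] with R_A=45/8, M_A=-15/4 = ((45/8)·(8/3)³/6 - (-15/4)·(8/3)²/2 - 20·((8/3)-1)²/2)/5000 = 1/1500 m
Superposition: y = Σ y_i = -159269/227812500 m ≈ -0.000699 m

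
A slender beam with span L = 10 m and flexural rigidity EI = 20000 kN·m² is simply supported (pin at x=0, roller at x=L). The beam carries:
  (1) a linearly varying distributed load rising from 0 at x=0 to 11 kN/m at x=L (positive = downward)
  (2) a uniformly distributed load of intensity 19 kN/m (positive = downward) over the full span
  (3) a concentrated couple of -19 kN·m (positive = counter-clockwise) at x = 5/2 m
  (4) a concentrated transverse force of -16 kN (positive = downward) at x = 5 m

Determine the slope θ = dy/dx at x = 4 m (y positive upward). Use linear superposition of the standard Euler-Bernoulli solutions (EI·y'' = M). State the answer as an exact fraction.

Load 1 — triangular load w₀=11 kN/m (0→w₀ over full span):
  θ_1 = -w₀(7L⁴-30L²x²+15x⁴)/(360LEI) = -11·(7·10⁴-30·10²·4²+15·4⁴)/(360·10·20000) = -3553/900000 rad
Load 2 — uniform load w=19 kN/m over full span:
  θ_2 = -w(L³-6Lx²+4x³)/(24EI) = -19·(10³-6·10·4²+4·4³)/(24·20000) = -703/60000 rad
Load 3 — applied couple M₀=-19 kN·m at a=5/2 m (b=L-a=15/2):
  θ_3 = (M₀x²/(2L)-M₀(x-a)+C₁)/EI  [x>a] with C₁=M₀(3b²-L²)/(6L)=-1045/48 = ((-19)·4²/(2·10)-(-19)·(4-(5/2))+(-1045/48))/20000 = -2033/4800000 rad
Load 4 — point force P=-16 kN at a=5 m (b=L-a=5):
  θ_4 = -Pb(L²-b²-3x²)/(6LEI)  [x≤a] = -(-16)·5·(10²-5²-3·4²)/(6·10·20000) = 9/5000 rad
Superposition: θ = Σ θ_i = -205747/14400000 rad ≈ -0.014288 rad

θ(4) = -205747/14400000 rad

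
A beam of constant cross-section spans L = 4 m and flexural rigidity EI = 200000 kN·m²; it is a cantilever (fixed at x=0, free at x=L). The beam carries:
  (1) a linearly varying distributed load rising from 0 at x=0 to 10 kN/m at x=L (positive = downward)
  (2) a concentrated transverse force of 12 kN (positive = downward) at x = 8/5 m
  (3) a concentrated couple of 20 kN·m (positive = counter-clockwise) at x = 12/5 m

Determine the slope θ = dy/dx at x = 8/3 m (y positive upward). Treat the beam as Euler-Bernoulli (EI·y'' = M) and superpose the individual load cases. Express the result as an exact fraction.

Load 1 — triangular load w₀=10 kN/m (0→w₀ over full span):
  θ_1 = (w₀Lx²/4-w₀L²x/3-w₀x⁴/(24L))/EI = (10·4·(8/3)²/4-10·4²·(8/3)/3-10·(8/3)⁴/(24·4))/200000 = -58/151875 rad
Load 2 — point force P=12 kN at a=8/5 m (b=L-a=12/5):
  θ_2 = -Pa²/(2EI)  [x>a] = -12·(8/5)²/(2·200000) = -6/78125 rad
Load 3 — applied couple M₀=20 kN·m at a=12/5 m (b=L-a=8/5):
  θ_3 = M₀a/EI  [x>a] = 20·(12/5)/200000 = 3/12500 rad
Superposition: θ = Σ θ_i = -16607/75937500 rad ≈ -0.000219 rad

θ(8/3) = -16607/75937500 rad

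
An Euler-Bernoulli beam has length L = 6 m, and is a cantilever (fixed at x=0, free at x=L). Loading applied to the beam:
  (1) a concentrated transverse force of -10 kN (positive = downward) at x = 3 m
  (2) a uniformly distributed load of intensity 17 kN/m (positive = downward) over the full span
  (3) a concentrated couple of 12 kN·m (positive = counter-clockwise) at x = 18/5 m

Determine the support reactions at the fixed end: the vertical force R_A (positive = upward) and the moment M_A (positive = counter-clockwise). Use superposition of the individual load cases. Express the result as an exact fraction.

R_A = 92 kN, M_A = 264 kN·m

Load 1 — point force P=-10 kN at a=3 m (b=L-a=3):
  R_A = P = (-10) = -10 kN
  M_A = Pa = (-10)·3 = -30 kN·m
Load 2 — uniform load w=17 kN/m over full span:
  R_A = wL = 17·6 = 102 kN
  M_A = wL²/2 = 17·6²/2 = 306 kN·m
Load 3 — applied couple M₀=12 kN·m at a=18/5 m (b=L-a=12/5):
  R_A = 0 kN
  M_A = -M₀ = -12 kN·m
Superposition: R_A = 92 kN, M_A = 264 kN·m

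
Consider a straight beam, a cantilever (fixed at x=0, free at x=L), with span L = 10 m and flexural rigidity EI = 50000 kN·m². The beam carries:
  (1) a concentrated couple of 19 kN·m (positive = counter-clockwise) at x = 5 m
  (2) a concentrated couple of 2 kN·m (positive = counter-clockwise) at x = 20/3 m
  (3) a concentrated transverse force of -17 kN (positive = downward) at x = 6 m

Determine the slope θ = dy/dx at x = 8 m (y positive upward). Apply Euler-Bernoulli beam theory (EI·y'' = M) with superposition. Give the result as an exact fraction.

θ(8) = 1243/150000 rad

Load 1 — applied couple M₀=19 kN·m at a=5 m (b=L-a=5):
  θ_1 = M₀a/EI  [x>a] = 19·5/50000 = 19/10000 rad
Load 2 — applied couple M₀=2 kN·m at a=20/3 m (b=L-a=10/3):
  θ_2 = M₀a/EI  [x>a] = 2·(20/3)/50000 = 1/3750 rad
Load 3 — point force P=-17 kN at a=6 m (b=L-a=4):
  θ_3 = -Pa²/(2EI)  [x>a] = -(-17)·6²/(2·50000) = 153/25000 rad
Superposition: θ = Σ θ_i = 1243/150000 rad ≈ 0.008287 rad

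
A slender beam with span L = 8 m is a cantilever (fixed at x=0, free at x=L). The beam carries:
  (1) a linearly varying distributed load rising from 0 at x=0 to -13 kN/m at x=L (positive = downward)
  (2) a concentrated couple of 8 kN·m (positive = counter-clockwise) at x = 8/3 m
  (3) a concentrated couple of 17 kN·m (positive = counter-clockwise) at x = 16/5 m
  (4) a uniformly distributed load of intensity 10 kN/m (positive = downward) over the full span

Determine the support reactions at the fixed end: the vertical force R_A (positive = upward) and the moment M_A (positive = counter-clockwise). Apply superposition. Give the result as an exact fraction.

Load 1 — triangular load w₀=-13 kN/m (0→w₀ over full span):
  R_A = w₀L/2 = (-13)·8/2 = -52 kN
  M_A = w₀L²/3 = (-13)·8²/3 = -832/3 kN·m
Load 2 — applied couple M₀=8 kN·m at a=8/3 m (b=L-a=16/3):
  R_A = 0 kN
  M_A = -M₀ = -8 kN·m
Load 3 — applied couple M₀=17 kN·m at a=16/5 m (b=L-a=24/5):
  R_A = 0 kN
  M_A = -M₀ = -17 kN·m
Load 4 — uniform load w=10 kN/m over full span:
  R_A = wL = 10·8 = 80 kN
  M_A = wL²/2 = 10·8²/2 = 320 kN·m
Superposition: R_A = 28 kN, M_A = 53/3 kN·m

R_A = 28 kN, M_A = 53/3 kN·m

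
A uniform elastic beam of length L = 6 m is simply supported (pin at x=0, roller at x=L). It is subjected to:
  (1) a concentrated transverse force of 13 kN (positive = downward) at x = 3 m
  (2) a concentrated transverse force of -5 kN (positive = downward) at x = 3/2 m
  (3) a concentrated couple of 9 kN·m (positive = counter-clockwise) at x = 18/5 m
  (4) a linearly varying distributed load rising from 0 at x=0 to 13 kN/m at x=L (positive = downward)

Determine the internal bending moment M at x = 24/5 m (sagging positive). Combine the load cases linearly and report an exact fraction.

M(24/5) = 6741/250 kN·m

Load 1 — point force P=13 kN at a=3 m (b=L-a=3):
  M_1 = Pa(L-x)/L  [x>a] = 13·3·(6-(24/5))/6 = 39/5 kN·m
Load 2 — point force P=-5 kN at a=3/2 m (b=L-a=9/2):
  M_2 = Pa(L-x)/L  [x>a] = (-5)·(3/2)·(6-(24/5))/6 = -3/2 kN·m
Load 3 — applied couple M₀=9 kN·m at a=18/5 m (b=L-a=12/5):
  M_3 = M₀x/L - M₀  [x>a] = 9·(24/5)/6 - 9 = -9/5 kN·m
Load 4 — triangular load w₀=13 kN/m (0→w₀ over full span):
  M_4 = w₀Lx/6 - w₀x³/(6L) = 13·6·(24/5)/6 - 13·(24/5)³/(6·6) = 2808/125 kN·m
Superposition: M = Σ M_i = 6741/250 kN·m ≈ 26.964000 kN·m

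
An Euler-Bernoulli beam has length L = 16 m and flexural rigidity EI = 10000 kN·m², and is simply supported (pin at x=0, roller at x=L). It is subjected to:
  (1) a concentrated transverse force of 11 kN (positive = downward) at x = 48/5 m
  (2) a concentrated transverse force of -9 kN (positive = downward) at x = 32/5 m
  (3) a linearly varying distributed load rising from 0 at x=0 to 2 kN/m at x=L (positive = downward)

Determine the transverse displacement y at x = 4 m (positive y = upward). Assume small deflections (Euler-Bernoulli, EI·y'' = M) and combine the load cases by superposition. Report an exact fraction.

y(4) = -989/15625 m

Load 1 — point force P=11 kN at a=48/5 m (b=L-a=32/5):
  y_1 = -Pbx(L²-b²-x²)/(6LEI)  [x≤a] = -11·(32/5)·4·(16²-(32/5)²-4²)/(6·16·10000) = -13684/234375 m
Load 2 — point force P=-9 kN at a=32/5 m (b=L-a=48/5):
  y_2 = -Pbx(L²-b²-x²)/(6LEI)  [x≤a] = -(-9)·(48/5)·4·(16²-(48/5)²-4²)/(6·16·10000) = 4158/78125 m
Load 3 — triangular load w₀=2 kN/m (0→w₀ over full span):
  y_3 = -w₀x(7L⁴-10L²x²+3x⁴)/(360LEI) = -2·4·(7·16⁴-10·16²·4²+3·4⁴)/(360·16·10000) = -109/1875 m
Superposition: y = Σ y_i = -989/15625 m ≈ -0.063296 m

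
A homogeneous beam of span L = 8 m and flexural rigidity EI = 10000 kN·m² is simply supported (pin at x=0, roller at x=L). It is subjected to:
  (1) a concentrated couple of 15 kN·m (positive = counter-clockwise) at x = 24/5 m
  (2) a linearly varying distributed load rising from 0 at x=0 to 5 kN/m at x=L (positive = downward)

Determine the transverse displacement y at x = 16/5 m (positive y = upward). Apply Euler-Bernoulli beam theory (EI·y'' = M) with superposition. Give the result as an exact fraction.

Load 1 — applied couple M₀=15 kN·m at a=24/5 m (b=L-a=16/5):
  y_1 = (M₀x³/(6L)+C₁x)/EI  [x≤a] with C₁=M₀(3b²-L²)/(6L)=-52/5 = (15·(16/5)³/(6·8)+(-52/5)·(16/5))/10000 = -36/15625 m
Load 2 — triangular load w₀=5 kN/m (0→w₀ over full span):
  y_2 = -w₀x(7L⁴-10L²x²+3x⁴)/(360LEI) = -5·(16/5)·(7·8⁴-10·8²·(16/5)²+3·(16/5)⁴)/(360·8·10000) = -73024/5859375 m
Superposition: y = Σ y_i = -86524/5859375 m ≈ -0.014767 m

y(16/5) = -86524/5859375 m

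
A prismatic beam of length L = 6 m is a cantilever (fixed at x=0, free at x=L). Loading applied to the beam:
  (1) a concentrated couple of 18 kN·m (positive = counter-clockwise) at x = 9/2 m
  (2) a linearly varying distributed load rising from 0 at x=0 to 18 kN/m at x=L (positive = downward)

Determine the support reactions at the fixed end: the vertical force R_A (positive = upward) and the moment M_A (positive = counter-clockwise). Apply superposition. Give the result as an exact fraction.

Load 1 — applied couple M₀=18 kN·m at a=9/2 m (b=L-a=3/2):
  R_A = 0 kN
  M_A = -M₀ = -18 kN·m
Load 2 — triangular load w₀=18 kN/m (0→w₀ over full span):
  R_A = w₀L/2 = 18·6/2 = 54 kN
  M_A = w₀L²/3 = 18·6²/3 = 216 kN·m
Superposition: R_A = 54 kN, M_A = 198 kN·m

R_A = 54 kN, M_A = 198 kN·m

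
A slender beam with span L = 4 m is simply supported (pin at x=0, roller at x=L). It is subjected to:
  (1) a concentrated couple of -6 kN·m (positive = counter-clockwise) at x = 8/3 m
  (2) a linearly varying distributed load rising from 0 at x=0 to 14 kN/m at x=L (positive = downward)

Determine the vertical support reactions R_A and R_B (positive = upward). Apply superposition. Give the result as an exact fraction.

R_A = 47/6 kN, R_B = 121/6 kN

Load 1 — applied couple M₀=-6 kN·m at a=8/3 m (b=L-a=4/3):
  R_A = M₀/L = (-6)/4 = -3/2 kN
  R_B = -M₀/L = -(-6)/4 = 3/2 kN
Load 2 — triangular load w₀=14 kN/m (0→w₀ over full span):
  R_A = w₀L/6 = 14·4/6 = 28/3 kN
  R_B = w₀L/3 = 14·4/3 = 56/3 kN
Superposition: R_A = 47/6 kN, R_B = 121/6 kN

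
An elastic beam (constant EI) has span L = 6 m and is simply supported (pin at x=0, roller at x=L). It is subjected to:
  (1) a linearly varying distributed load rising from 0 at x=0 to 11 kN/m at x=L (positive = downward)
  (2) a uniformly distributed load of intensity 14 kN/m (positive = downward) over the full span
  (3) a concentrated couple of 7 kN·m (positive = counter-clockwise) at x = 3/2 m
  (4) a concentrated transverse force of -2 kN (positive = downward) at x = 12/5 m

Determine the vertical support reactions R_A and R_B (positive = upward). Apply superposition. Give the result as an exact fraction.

Load 1 — triangular load w₀=11 kN/m (0→w₀ over full span):
  R_A = w₀L/6 = 11·6/6 = 11 kN
  R_B = w₀L/3 = 11·6/3 = 22 kN
Load 2 — uniform load w=14 kN/m over full span:
  R_A = wL/2 = 14·6/2 = 42 kN
  R_B = wL/2 = 14·6/2 = 42 kN
Load 3 — applied couple M₀=7 kN·m at a=3/2 m (b=L-a=9/2):
  R_A = M₀/L = 7/6 kN
  R_B = -M₀/L = -7/6 kN
Load 4 — point force P=-2 kN at a=12/5 m (b=L-a=18/5):
  R_A = Pb/L = (-2)·(18/5)/6 = -6/5 kN
  R_B = Pa/L = (-2)·(12/5)/6 = -4/5 kN
Superposition: R_A = 1589/30 kN, R_B = 1861/30 kN

R_A = 1589/30 kN, R_B = 1861/30 kN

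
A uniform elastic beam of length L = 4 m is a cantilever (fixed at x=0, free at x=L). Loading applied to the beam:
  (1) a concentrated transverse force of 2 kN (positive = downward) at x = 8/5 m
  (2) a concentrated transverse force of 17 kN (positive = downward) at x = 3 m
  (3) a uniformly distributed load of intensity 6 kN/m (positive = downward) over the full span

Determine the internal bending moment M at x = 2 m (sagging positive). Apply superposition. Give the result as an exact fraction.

Load 1 — point force P=2 kN at a=8/5 m (b=L-a=12/5):
  M_1 = 0  [x>a] = 0 kN·m
Load 2 — point force P=17 kN at a=3 m (b=L-a=1):
  M_2 = -P(a-x)  [x≤a] = -17·(3-2) = -17 kN·m
Load 3 — uniform load w=6 kN/m over full span:
  M_3 = -w(L-x)²/2 = -6·(4-2)²/2 = -12 kN·m
Superposition: M = Σ M_i = -29 kN·m ≈ -29.000000 kN·m

M(2) = -29 kN·m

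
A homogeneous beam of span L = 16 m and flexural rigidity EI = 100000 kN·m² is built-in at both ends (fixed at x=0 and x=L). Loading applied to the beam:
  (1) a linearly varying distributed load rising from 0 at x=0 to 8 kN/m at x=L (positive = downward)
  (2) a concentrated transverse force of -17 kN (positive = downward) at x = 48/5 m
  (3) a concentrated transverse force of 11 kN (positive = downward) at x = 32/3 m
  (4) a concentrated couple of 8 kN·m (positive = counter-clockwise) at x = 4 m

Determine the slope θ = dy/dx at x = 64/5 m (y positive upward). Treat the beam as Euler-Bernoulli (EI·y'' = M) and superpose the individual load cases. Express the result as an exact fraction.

θ(64/5) = 283376/263671875 rad

Load 1 — triangular load w₀=8 kN/m (0→w₀ over full span):
  θ_1 = -w₀(2x(L-x)(L-2x)(x+2L)+x²(L-x)²)/(120LEI) = -8·(2·(64/5)·(16-(64/5))·(16-2·(64/5))·((64/5)+2·16)+(64/5)²·(16-(64/5))²)/(120·16·100000) = 8192/5859375 rad
Load 2 — point force P=-17 kN at a=48/5 m (b=L-a=32/5):
  θ_2 = Pa²(L-x)(2bL-(3b+a)(L-x))/(2L³EI)  [x>a] = (-17)·(48/5)²·(16-(64/5))·(2·(32/5)·16-(3·(32/5)+(48/5))·(16-(64/5)))/(2·16³·100000) = -6732/9765625 rad
Load 3 — point force P=11 kN at a=32/3 m (b=L-a=16/3):
  θ_3 = Pa²(L-x)(2bL-(3b+a)(L-x))/(2L³EI)  [x>a] = 11·(32/3)²·(16-(64/5))·(2·(16/3)·16-(3·(16/3)+(32/3))·(16-(64/5)))/(2·16³·100000) = 176/421875 rad
Load 4 — applied couple M₀=8 kN·m at a=4 m (b=L-a=12):
  θ_4 = (R_Ax²/2 - M_Ax - M₀(x-a))/EI  [x>a] with R_A=9/16, M_A=-3/2 = ((9/16)·(64/5)²/2 - (-3/2)·(64/5) - 8·((64/5)-4))/100000 = -4/78125 rad
Superposition: θ = Σ θ_i = 283376/263671875 rad ≈ 0.001075 rad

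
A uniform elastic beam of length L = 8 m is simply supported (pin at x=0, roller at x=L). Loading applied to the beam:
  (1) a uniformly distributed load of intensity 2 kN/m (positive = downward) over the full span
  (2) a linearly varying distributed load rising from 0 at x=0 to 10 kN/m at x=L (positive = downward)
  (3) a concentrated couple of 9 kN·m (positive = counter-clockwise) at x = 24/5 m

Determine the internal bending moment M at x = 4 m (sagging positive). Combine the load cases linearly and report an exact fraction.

Load 1 — uniform load w=2 kN/m over full span:
  M_1 = wx(L-x)/2 = 2·4·(8-4)/2 = 16 kN·m
Load 2 — triangular load w₀=10 kN/m (0→w₀ over full span):
  M_2 = w₀Lx/6 - w₀x³/(6L) = 10·8·4/6 - 10·4³/(6·8) = 40 kN·m
Load 3 — applied couple M₀=9 kN·m at a=24/5 m (b=L-a=16/5):
  M_3 = M₀x/L  [x≤a] = 9·4/8 = 9/2 kN·m
Superposition: M = Σ M_i = 121/2 kN·m ≈ 60.500000 kN·m

M(4) = 121/2 kN·m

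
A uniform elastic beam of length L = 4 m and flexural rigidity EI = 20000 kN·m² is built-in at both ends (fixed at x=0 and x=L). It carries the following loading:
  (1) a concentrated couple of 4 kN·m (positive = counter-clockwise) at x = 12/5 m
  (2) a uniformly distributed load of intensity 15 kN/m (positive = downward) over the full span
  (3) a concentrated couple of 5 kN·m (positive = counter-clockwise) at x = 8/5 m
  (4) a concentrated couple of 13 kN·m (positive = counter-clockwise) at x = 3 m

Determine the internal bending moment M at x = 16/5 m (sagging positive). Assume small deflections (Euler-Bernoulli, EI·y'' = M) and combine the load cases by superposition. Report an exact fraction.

Load 1 — applied couple M₀=4 kN·m at a=12/5 m (b=L-a=8/5):
  M_1 = R_Ax - M_A - M₀  [x>a] with R_A=36/25, M_A=32/25 = (36/25)·(16/5) - (32/25) - 4 = -84/125 kN·m
Load 2 — uniform load w=15 kN/m over full span:
  M_2 = wLx/2 - wL²/12 - wx²/2 = 15·4·(16/5)/2 - 15·4²/12 - 15·(16/5)²/2 = -4/5 kN·m
Load 3 — applied couple M₀=5 kN·m at a=8/5 m (b=L-a=12/5):
  M_3 = R_Ax - M_A - M₀  [x>a] with R_A=9/5, M_A=3/5 = (9/5)·(16/5) - (3/5) - 5 = 4/25 kN·m
Load 4 — applied couple M₀=13 kN·m at a=3 m (b=L-a=1):
  M_4 = R_Ax - M_A - M₀  [x>a] with R_A=117/32, M_A=65/16 = (117/32)·(16/5) - (65/16) - 13 = -429/80 kN·m
Superposition: M = Σ M_i = -13349/2000 kN·m ≈ -6.674500 kN·m

M(16/5) = -13349/2000 kN·m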